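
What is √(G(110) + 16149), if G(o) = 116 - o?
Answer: 3*√1795 ≈ 127.10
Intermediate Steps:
√(G(110) + 16149) = √((116 - 1*110) + 16149) = √((116 - 110) + 16149) = √(6 + 16149) = √16155 = 3*√1795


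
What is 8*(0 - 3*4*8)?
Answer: -768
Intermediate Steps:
8*(0 - 3*4*8) = 8*(0 - 12*8) = 8*(0 - 96) = 8*(-96) = -768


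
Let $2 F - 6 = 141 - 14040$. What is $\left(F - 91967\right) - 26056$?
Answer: $- \frac{249939}{2} \approx -1.2497 \cdot 10^{5}$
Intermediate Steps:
$F = - \frac{13893}{2}$ ($F = 3 + \frac{141 - 14040}{2} = 3 + \frac{1}{2} \left(-13899\right) = 3 - \frac{13899}{2} = - \frac{13893}{2} \approx -6946.5$)
$\left(F - 91967\right) - 26056 = \left(- \frac{13893}{2} - 91967\right) - 26056 = - \frac{197827}{2} - 26056 = - \frac{249939}{2}$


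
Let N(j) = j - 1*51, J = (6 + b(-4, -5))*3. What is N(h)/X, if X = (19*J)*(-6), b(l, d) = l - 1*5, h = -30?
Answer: -3/38 ≈ -0.078947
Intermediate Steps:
b(l, d) = -5 + l (b(l, d) = l - 5 = -5 + l)
J = -9 (J = (6 + (-5 - 4))*3 = (6 - 9)*3 = -3*3 = -9)
N(j) = -51 + j (N(j) = j - 51 = -51 + j)
X = 1026 (X = (19*(-9))*(-6) = -171*(-6) = 1026)
N(h)/X = (-51 - 30)/1026 = -81*1/1026 = -3/38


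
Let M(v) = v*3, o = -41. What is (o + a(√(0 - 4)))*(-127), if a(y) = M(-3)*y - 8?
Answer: 6223 + 2286*I ≈ 6223.0 + 2286.0*I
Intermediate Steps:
M(v) = 3*v
a(y) = -8 - 9*y (a(y) = (3*(-3))*y - 8 = -9*y - 8 = -8 - 9*y)
(o + a(√(0 - 4)))*(-127) = (-41 + (-8 - 9*√(0 - 4)))*(-127) = (-41 + (-8 - 18*I))*(-127) = (-49 - 18*I)*(-127) = 6223 + 2286*I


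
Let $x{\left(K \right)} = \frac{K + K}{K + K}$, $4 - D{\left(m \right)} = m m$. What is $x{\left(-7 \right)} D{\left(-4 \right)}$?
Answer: $-12$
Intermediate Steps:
$D{\left(m \right)} = 4 - m^{2}$ ($D{\left(m \right)} = 4 - m m = 4 - m^{2}$)
$x{\left(K \right)} = 1$ ($x{\left(K \right)} = \frac{2 K}{2 K} = 2 K \frac{1}{2 K} = 1$)
$x{\left(-7 \right)} D{\left(-4 \right)} = 1 \left(4 - \left(-4\right)^{2}\right) = 1 \left(4 - 16\right) = 1 \left(-12\right) = -12$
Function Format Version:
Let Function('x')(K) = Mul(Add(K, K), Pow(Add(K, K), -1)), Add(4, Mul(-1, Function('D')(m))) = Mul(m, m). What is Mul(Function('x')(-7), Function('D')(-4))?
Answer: -12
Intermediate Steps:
Function('D')(m) = Add(4, Mul(-1, Pow(m, 2))) (Function('D')(m) = Add(4, Mul(-1, Mul(m, m))) = Add(4, Mul(-1, Pow(m, 2))))
Function('x')(K) = 1 (Function('x')(K) = Mul(Mul(2, K), Pow(Mul(2, K), -1)) = Mul(Mul(2, K), Mul(Rational(1, 2), Pow(K, -1))) = 1)
Mul(Function('x')(-7), Function('D')(-4)) = Mul(1, Add(4, Mul(-1, Pow(-4, 2)))) = Mul(1, Add(4, Mul(-1, 16))) = Mul(1, Add(4, -16)) = Mul(1, -12) = -12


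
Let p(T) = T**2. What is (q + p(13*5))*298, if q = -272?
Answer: 1177994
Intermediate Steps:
(q + p(13*5))*298 = (-272 + (13*5)**2)*298 = (-272 + 65**2)*298 = (-272 + 4225)*298 = 3953*298 = 1177994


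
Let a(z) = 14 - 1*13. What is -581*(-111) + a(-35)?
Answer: 64492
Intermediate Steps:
a(z) = 1 (a(z) = 14 - 13 = 1)
-581*(-111) + a(-35) = -581*(-111) + 1 = 64491 + 1 = 64492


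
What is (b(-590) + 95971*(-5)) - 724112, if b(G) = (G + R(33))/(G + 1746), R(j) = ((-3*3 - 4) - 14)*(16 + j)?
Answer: -1391787765/1156 ≈ -1.2040e+6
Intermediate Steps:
R(j) = -432 - 27*j (R(j) = ((-9 - 4) - 14)*(16 + j) = (-13 - 14)*(16 + j) = -27*(16 + j) = -432 - 27*j)
b(G) = (-1323 + G)/(1746 + G) (b(G) = (G + (-432 - 27*33))/(G + 1746) = (G + (-432 - 891))/(1746 + G) = (G - 1323)/(1746 + G) = (-1323 + G)/(1746 + G))
(b(-590) + 95971*(-5)) - 724112 = ((-1323 - 590)/(1746 - 590) + 95971*(-5)) - 724112 = (-1913/1156 - 479855) - 724112 = -554714293/1156 - 724112 = -1391787765/1156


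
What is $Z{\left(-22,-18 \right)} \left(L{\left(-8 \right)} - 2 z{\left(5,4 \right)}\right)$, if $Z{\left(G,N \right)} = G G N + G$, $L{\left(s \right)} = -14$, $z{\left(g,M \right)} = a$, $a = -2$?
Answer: $87340$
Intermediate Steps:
$z{\left(g,M \right)} = -2$
$Z{\left(G,N \right)} = G + N G^{2}$ ($Z{\left(G,N \right)} = G^{2} N + G = N G^{2} + G = G + N G^{2}$)
$Z{\left(-22,-18 \right)} \left(L{\left(-8 \right)} - 2 z{\left(5,4 \right)}\right) = - 22 \left(1 - -396\right) \left(-14 + \left(0 - -4\right)\right) = - 22 \left(1 + 396\right) \left(-14 + \left(0 + 4\right)\right) = \left(-22\right) 397 \left(-14 + 4\right) = \left(-8734\right) \left(-10\right) = 87340$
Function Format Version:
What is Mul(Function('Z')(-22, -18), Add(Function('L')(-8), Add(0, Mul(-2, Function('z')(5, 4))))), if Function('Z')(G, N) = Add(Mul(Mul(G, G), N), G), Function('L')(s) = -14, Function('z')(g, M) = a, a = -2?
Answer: 87340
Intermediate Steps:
Function('z')(g, M) = -2
Function('Z')(G, N) = Add(G, Mul(N, Pow(G, 2))) (Function('Z')(G, N) = Add(Mul(Pow(G, 2), N), G) = Add(Mul(N, Pow(G, 2)), G) = Add(G, Mul(N, Pow(G, 2))))
Mul(Function('Z')(-22, -18), Add(Function('L')(-8), Add(0, Mul(-2, Function('z')(5, 4))))) = Mul(Mul(-22, Add(1, Mul(-22, -18))), Add(-14, Add(0, Mul(-2, -2)))) = Mul(Mul(-22, Add(1, 396)), Add(-14, Add(0, 4))) = Mul(Mul(-22, 397), Add(-14, 4)) = Mul(-8734, -10) = 87340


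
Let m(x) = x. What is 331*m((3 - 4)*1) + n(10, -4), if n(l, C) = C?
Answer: -335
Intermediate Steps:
331*m((3 - 4)*1) + n(10, -4) = 331*((3 - 4)*1) - 4 = 331*(-1*1) - 4 = 331*(-1) - 4 = -331 - 4 = -335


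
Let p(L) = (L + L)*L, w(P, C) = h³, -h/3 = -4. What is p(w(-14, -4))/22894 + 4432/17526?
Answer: 26191544344/100310061 ≈ 261.11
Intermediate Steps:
h = 12 (h = -3*(-4) = 12)
w(P, C) = 1728 (w(P, C) = 12³ = 1728)
p(L) = 2*L² (p(L) = (2*L)*L = 2*L²)
p(w(-14, -4))/22894 + 4432/17526 = (2*1728²)/22894 + 4432/17526 = (2*2985984)*(1/22894) + 4432*(1/17526) = 5971968*(1/22894) + 2216/8763 = 2985984/11447 + 2216/8763 = 26191544344/100310061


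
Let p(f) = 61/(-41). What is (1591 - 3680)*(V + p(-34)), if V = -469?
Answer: 40296810/41 ≈ 9.8285e+5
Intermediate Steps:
p(f) = -61/41 (p(f) = 61*(-1/41) = -61/41)
(1591 - 3680)*(V + p(-34)) = (1591 - 3680)*(-469 - 61/41) = -2089*(-19290/41) = 40296810/41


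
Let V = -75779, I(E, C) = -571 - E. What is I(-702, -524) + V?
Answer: -75648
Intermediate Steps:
I(-702, -524) + V = (-571 - 1*(-702)) - 75779 = (-571 + 702) - 75779 = 131 - 75779 = -75648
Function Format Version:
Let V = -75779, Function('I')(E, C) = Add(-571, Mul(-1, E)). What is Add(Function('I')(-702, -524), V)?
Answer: -75648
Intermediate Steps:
Add(Function('I')(-702, -524), V) = Add(Add(-571, Mul(-1, -702)), -75779) = Add(Add(-571, 702), -75779) = Add(131, -75779) = -75648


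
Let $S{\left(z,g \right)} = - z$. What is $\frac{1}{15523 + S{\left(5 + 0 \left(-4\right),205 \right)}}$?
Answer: $\frac{1}{15518} \approx 6.4441 \cdot 10^{-5}$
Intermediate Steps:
$\frac{1}{15523 + S{\left(5 + 0 \left(-4\right),205 \right)}} = \frac{1}{15523 - \left(5 + 0 \left(-4\right)\right)} = \frac{1}{15523 - \left(5 + 0\right)} = \frac{1}{15523 - 5} = \frac{1}{15518}$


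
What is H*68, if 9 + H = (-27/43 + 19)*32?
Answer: 1692724/43 ≈ 39366.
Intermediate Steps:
H = 24893/43 (H = -9 + (-27/43 + 19)*32 = -9 + (790/43)*32 = -9 + 25280/43 = 24893/43 ≈ 578.91)
H*68 = (24893/43)*68 = 1692724/43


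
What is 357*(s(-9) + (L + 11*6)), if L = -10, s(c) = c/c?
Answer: 20349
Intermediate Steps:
s(c) = 1
357*(s(-9) + (L + 11*6)) = 357*(1 + (-10 + 11*6)) = 357*(1 + (-10 + 66)) = 357*(1 + 56) = 357*57 = 20349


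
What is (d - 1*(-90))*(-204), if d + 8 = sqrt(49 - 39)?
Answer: -16728 - 204*sqrt(10) ≈ -17373.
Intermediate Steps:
d = -8 + sqrt(10) (d = -8 + sqrt(49 - 39) = -8 + sqrt(10) ≈ -4.8377)
(d - 1*(-90))*(-204) = ((-8 + sqrt(10)) - 1*(-90))*(-204) = ((-8 + sqrt(10)) + 90)*(-204) = (82 + sqrt(10))*(-204) = -16728 - 204*sqrt(10)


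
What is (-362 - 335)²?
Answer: 485809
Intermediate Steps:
(-362 - 335)² = (-697)² = 485809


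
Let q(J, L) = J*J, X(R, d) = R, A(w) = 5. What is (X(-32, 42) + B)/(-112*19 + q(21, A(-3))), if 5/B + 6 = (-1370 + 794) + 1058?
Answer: 15227/803012 ≈ 0.018962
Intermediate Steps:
q(J, L) = J²
B = 5/476 (B = 5/(-6 + ((-1370 + 794) + 1058)) = 5/(-6 + (-576 + 1058)) = 5/(-6 + 482) = 5/476 ≈ 0.010504)
(X(-32, 42) + B)/(-112*19 + q(21, A(-3))) = (-32 + 5/476)/(-112*19 + 21²) = -15227/(476*(-2128 + 441)) = -15227/476/(-1687) = -15227/476*(-1/1687) = 15227/803012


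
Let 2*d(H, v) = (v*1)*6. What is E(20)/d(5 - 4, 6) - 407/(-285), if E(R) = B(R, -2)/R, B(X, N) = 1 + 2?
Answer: 655/456 ≈ 1.4364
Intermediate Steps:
B(X, N) = 3
E(R) = 3/R
d(H, v) = 3*v (d(H, v) = ((v*1)*6)/2 = (v*6)/2 = (6*v)/2 = 3*v)
E(20)/d(5 - 4, 6) - 407/(-285) = (3/20)/((3*6)) - 407/(-285) = (3*(1/20))/18 - 407*(-1/285) = (3/20)*(1/18) + 407/285 = 1/120 + 407/285 = 655/456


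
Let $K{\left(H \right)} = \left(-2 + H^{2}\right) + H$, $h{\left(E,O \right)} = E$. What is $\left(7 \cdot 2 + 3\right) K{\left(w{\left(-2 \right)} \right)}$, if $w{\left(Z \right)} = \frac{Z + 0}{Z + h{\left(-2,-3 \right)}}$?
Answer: $- \frac{85}{4} \approx -21.25$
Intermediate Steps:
$w{\left(Z \right)} = \frac{Z}{-2 + Z}$ ($w{\left(Z \right)} = \frac{Z + 0}{Z - 2} = \frac{Z}{-2 + Z}$)
$K{\left(H \right)} = -2 + H + H^{2}$
$\left(7 \cdot 2 + 3\right) K{\left(w{\left(-2 \right)} \right)} = \left(7 \cdot 2 + 3\right) \left(-2 - \frac{2}{-2 - 2} + \left(- \frac{2}{-2 - 2}\right)^{2}\right) = \left(14 + 3\right) \left(-2 - \frac{2}{-4} + \left(- \frac{2}{-4}\right)^{2}\right) = 17 \left(-2 - - \frac{1}{2} + \left(\left(-2\right) \left(- \frac{1}{4}\right)\right)^{2}\right) = 17 \left(-2 + \frac{1}{2} + \left(\frac{1}{2}\right)^{2}\right) = 17 \left(-2 + \frac{1}{2} + \frac{1}{4}\right) = 17 \left(- \frac{5}{4}\right) = - \frac{85}{4}$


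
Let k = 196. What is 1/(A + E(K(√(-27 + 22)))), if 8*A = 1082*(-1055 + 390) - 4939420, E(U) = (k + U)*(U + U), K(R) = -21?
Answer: -4/2858875 ≈ -1.3992e-6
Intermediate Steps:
E(U) = 2*U*(196 + U) (E(U) = (196 + U)*(U + U) = (196 + U)*(2*U) = 2*U*(196 + U))
A = -2829475/4 (A = (1082*(-1055 + 390) - 4939420)/8 = (1082*(-665) - 4939420)/8 = (-719530 - 4939420)/8 = (⅛)*(-5658950) = -2829475/4 ≈ -7.0737e+5)
1/(A + E(K(√(-27 + 22)))) = 1/(-2829475/4 + 2*(-21)*(196 - 21)) = 1/(-2829475/4 + 2*(-21)*175) = 1/(-2829475/4 - 7350) = 1/(-2858875/4) = -4/2858875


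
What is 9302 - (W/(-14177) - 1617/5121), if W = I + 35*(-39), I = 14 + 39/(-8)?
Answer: 1800920159219/193601112 ≈ 9302.2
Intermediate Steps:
I = 73/8 (I = 14 + 39*(-⅛) = 14 - 39/8 = 73/8 ≈ 9.1250)
W = -10847/8 (W = 73/8 + 35*(-39) = 73/8 - 1365 = -10847/8 ≈ -1355.9)
9302 - (W/(-14177) - 1617/5121) = 9302 - (-10847/8/(-14177) - 1617/5121) = 9302 - (-10847/8*(-1/14177) - 1617*1/5121) = 9302 - (10847/113416 - 539/1707) = 9302 - 1*(-42615395/193601112) = 9302 + 42615395/193601112 = 1800920159219/193601112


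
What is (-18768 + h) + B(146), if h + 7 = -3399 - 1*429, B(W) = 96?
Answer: -22507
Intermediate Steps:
h = -3835 (h = -7 + (-3399 - 1*429) = -7 + (-3399 - 429) = -7 - 3828 = -3835)
(-18768 + h) + B(146) = (-18768 - 3835) + 96 = -22603 + 96 = -22507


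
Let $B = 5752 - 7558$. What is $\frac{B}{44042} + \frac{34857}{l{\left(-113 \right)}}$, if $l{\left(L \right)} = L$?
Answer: $- \frac{767688036}{2488373} \approx -308.51$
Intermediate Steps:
$B = -1806$ ($B = 5752 - 7558 = -1806$)
$\frac{B}{44042} + \frac{34857}{l{\left(-113 \right)}} = - \frac{1806}{44042} + \frac{34857}{-113} = \left(-1806\right) \frac{1}{44042} + 34857 \left(- \frac{1}{113}\right) = - \frac{903}{22021} - \frac{34857}{113} = - \frac{767688036}{2488373}$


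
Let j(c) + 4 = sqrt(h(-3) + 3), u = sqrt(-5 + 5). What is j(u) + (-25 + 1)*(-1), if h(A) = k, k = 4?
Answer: 20 + sqrt(7) ≈ 22.646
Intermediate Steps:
u = 0 (u = sqrt(0) = 0)
h(A) = 4
j(c) = -4 + sqrt(7) (j(c) = -4 + sqrt(4 + 3) = -4 + sqrt(7))
j(u) + (-25 + 1)*(-1) = (-4 + sqrt(7)) + (-25 + 1)*(-1) = (-4 + sqrt(7)) - 24*(-1) = (-4 + sqrt(7)) + 24 = 20 + sqrt(7)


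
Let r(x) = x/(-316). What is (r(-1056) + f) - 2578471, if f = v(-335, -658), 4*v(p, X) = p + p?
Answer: -407424355/158 ≈ -2.5786e+6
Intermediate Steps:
v(p, X) = p/2 (v(p, X) = (p + p)/4 = (2*p)/4 = p/2)
r(x) = -x/316 (r(x) = x*(-1/316) = -x/316)
f = -335/2 (f = (½)*(-335) = -335/2 ≈ -167.50)
(r(-1056) + f) - 2578471 = (-1/316*(-1056) - 335/2) - 2578471 = (264/79 - 335/2) - 2578471 = -25937/158 - 2578471 = -407424355/158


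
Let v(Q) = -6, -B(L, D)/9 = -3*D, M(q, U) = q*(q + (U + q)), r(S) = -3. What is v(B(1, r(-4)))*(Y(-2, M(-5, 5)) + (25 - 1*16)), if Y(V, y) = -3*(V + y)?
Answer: 360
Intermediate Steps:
M(q, U) = q*(U + 2*q)
B(L, D) = 27*D (B(L, D) = -(-27)*D = 27*D)
Y(V, y) = -3*V - 3*y
v(B(1, r(-4)))*(Y(-2, M(-5, 5)) + (25 - 1*16)) = -6*((-3*(-2) - (-15)*(5 + 2*(-5))) + (25 - 1*16)) = -6*((6 - (-15)*(5 - 10)) + (25 - 16)) = -6*((6 - (-15)*(-5)) + 9) = -6*((6 - 3*25) + 9) = -6*((6 - 75) + 9) = -6*(-69 + 9) = -6*(-60) = 360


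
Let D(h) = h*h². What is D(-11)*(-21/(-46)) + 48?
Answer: -25743/46 ≈ -559.63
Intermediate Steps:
D(h) = h³
D(-11)*(-21/(-46)) + 48 = (-11)³*(-21/(-46)) + 48 = -(-27951)*(-1)/46 + 48 = -1331*21/46 + 48 = -27951/46 + 48 = -25743/46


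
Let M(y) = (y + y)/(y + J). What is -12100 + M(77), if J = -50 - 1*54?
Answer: -326854/27 ≈ -12106.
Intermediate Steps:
J = -104 (J = -50 - 54 = -104)
M(y) = 2*y/(-104 + y) (M(y) = (y + y)/(y - 104) = (2*y)/(-104 + y) = 2*y/(-104 + y))
-12100 + M(77) = -12100 + 2*77/(-104 + 77) = -12100 + 2*77/(-27) = -12100 + 2*77*(-1/27) = -12100 - 154/27 = -326854/27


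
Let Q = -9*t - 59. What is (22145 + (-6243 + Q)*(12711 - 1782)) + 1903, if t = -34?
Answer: -65506236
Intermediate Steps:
Q = 247 (Q = -9*(-34) - 59 = 306 - 59 = 247)
(22145 + (-6243 + Q)*(12711 - 1782)) + 1903 = (22145 + (-6243 + 247)*(12711 - 1782)) + 1903 = (22145 - 5996*10929) + 1903 = (22145 - 65530284) + 1903 = -65508139 + 1903 = -65506236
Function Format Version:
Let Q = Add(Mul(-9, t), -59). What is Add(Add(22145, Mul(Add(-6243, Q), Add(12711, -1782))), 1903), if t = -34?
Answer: -65506236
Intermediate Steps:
Q = 247 (Q = Add(Mul(-9, -34), -59) = Add(306, -59) = 247)
Add(Add(22145, Mul(Add(-6243, Q), Add(12711, -1782))), 1903) = Add(Add(22145, Mul(Add(-6243, 247), Add(12711, -1782))), 1903) = Add(Add(22145, Mul(-5996, 10929)), 1903) = Add(Add(22145, -65530284), 1903) = Add(-65508139, 1903) = -65506236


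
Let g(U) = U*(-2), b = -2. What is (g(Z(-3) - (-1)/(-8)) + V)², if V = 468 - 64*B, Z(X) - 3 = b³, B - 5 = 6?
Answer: 815409/16 ≈ 50963.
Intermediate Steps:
B = 11 (B = 5 + 6 = 11)
Z(X) = -5 (Z(X) = 3 + (-2)³ = 3 - 8 = -5)
g(U) = -2*U
V = -236 (V = 468 - 64*11 = 468 - 1*704 = 468 - 704 = -236)
(g(Z(-3) - (-1)/(-8)) + V)² = (-2*(-5 - (-1)/(-8)) - 236)² = (-2*(-5 - (-1)*(-1)/8) - 236)² = (-2*(-5 - 1*⅛) - 236)² = (-2*(-5 - ⅛) - 236)² = (-2*(-41/8) - 236)² = (41/4 - 236)² = (-903/4)² = 815409/16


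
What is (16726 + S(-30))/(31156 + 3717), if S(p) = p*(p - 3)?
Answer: 412/811 ≈ 0.50801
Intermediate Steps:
S(p) = p*(-3 + p)
(16726 + S(-30))/(31156 + 3717) = (16726 - 30*(-3 - 30))/(31156 + 3717) = (16726 - 30*(-33))/34873 = (16726 + 990)*(1/34873) = 17716*(1/34873) = 412/811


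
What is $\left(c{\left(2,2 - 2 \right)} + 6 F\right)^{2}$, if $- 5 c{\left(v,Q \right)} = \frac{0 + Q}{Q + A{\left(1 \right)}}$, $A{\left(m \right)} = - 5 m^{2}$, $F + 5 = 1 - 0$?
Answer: $576$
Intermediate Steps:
$F = -4$ ($F = -5 + \left(1 - 0\right) = -5 + \left(1 + 0\right) = -5 + 1 = -4$)
$c{\left(v,Q \right)} = - \frac{Q}{5 \left(-5 + Q\right)}$ ($c{\left(v,Q \right)} = - \frac{\left(0 + Q\right) \frac{1}{Q - 5 \cdot 1^{2}}}{5} = - \frac{Q \frac{1}{Q - 5}}{5} = - \frac{Q \frac{1}{-5 + Q}}{5} = - \frac{Q}{5 \left(-5 + Q\right)}$)
$\left(c{\left(2,2 - 2 \right)} + 6 F\right)^{2} = \left(- \frac{2 - 2}{-25 + 5 \left(2 - 2\right)} + 6 \left(-4\right)\right)^{2} = \left(- \frac{2 - 2}{-25 + 5 \left(2 - 2\right)} - 24\right)^{2} = \left(\left(-1\right) 0 \frac{1}{-25 + 5 \cdot 0} - 24\right)^{2} = \left(\left(-1\right) 0 \frac{1}{-25 + 0} - 24\right)^{2} = \left(\left(-1\right) 0 \frac{1}{-25} - 24\right)^{2} = \left(\left(-1\right) 0 \left(- \frac{1}{25}\right) - 24\right)^{2} = \left(0 - 24\right)^{2} = \left(-24\right)^{2} = 576$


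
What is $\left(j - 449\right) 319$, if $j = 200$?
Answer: $-79431$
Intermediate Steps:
$\left(j - 449\right) 319 = \left(200 - 449\right) 319 = \left(-249\right) 319 = -79431$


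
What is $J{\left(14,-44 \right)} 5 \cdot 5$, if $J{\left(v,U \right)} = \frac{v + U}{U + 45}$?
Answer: $-750$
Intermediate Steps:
$J{\left(v,U \right)} = \frac{U + v}{45 + U}$
$J{\left(14,-44 \right)} 5 \cdot 5 = \frac{-44 + 14}{45 - 44} \cdot 5 \cdot 5 = 1^{-1} \left(-30\right) 25 = 1 \left(-30\right) 25 = \left(-30\right) 25 = -750$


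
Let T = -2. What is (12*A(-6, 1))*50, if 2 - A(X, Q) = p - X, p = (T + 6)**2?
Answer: -12000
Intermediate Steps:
p = 16 (p = (-2 + 6)**2 = 4**2 = 16)
A(X, Q) = -14 + X (A(X, Q) = 2 - (16 - X) = 2 + (-16 + X) = -14 + X)
(12*A(-6, 1))*50 = (12*(-14 - 6))*50 = (12*(-20))*50 = -240*50 = -12000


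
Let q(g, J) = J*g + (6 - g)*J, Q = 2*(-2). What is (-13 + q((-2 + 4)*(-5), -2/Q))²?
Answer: 100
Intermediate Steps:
Q = -4
q(g, J) = J*g + J*(6 - g)
(-13 + q((-2 + 4)*(-5), -2/Q))² = (-13 + 6*(-2/(-4)))² = (-13 + 6*(-2*(-¼)))² = (-13 + 6*(½))² = (-13 + 3)² = (-10)² = 100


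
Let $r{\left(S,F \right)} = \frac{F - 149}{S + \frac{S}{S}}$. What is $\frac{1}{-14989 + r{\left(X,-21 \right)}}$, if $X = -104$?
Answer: $- \frac{103}{1543697} \approx -6.6723 \cdot 10^{-5}$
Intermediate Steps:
$r{\left(S,F \right)} = \frac{-149 + F}{1 + S}$ ($r{\left(S,F \right)} = \frac{-149 + F}{S + 1} = \frac{-149 + F}{1 + S}$)
$\frac{1}{-14989 + r{\left(X,-21 \right)}} = \frac{1}{-14989 + \frac{-149 - 21}{1 - 104}} = \frac{1}{-14989 + \frac{1}{-103} \left(-170\right)} = \frac{1}{-14989 - - \frac{170}{103}} = \frac{1}{-14989 + \frac{170}{103}} = \frac{1}{- \frac{1543697}{103}} = - \frac{103}{1543697}$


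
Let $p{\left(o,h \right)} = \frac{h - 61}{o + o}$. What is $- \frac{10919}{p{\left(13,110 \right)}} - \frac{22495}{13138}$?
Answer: $- \frac{3730901627}{643762} \approx -5795.5$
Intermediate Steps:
$p{\left(o,h \right)} = \frac{-61 + h}{2 o}$
$- \frac{10919}{p{\left(13,110 \right)}} - \frac{22495}{13138} = - \frac{10919}{\frac{1}{2} \cdot \frac{1}{13} \left(-61 + 110\right)} - \frac{22495}{13138} = - \frac{10919}{\frac{1}{2} \cdot \frac{1}{13} \cdot 49} - \frac{22495}{13138} = - \frac{10919}{\frac{49}{26}} - \frac{22495}{13138} = \left(-10919\right) \frac{26}{49} - \frac{22495}{13138} = - \frac{283894}{49} - \frac{22495}{13138} = - \frac{3730901627}{643762}$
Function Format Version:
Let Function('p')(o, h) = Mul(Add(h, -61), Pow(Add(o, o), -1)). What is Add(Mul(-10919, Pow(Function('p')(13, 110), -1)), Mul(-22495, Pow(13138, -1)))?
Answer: Rational(-3730901627, 643762) ≈ -5795.5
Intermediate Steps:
Function('p')(o, h) = Mul(Rational(1, 2), Pow(o, -1), Add(-61, h)) (Function('p')(o, h) = Mul(Add(-61, h), Pow(Mul(2, o), -1)) = Mul(Add(-61, h), Mul(Rational(1, 2), Pow(o, -1))) = Mul(Rational(1, 2), Pow(o, -1), Add(-61, h)))
Add(Mul(-10919, Pow(Function('p')(13, 110), -1)), Mul(-22495, Pow(13138, -1))) = Add(Mul(-10919, Pow(Mul(Rational(1, 2), Pow(13, -1), Add(-61, 110)), -1)), Mul(-22495, Pow(13138, -1))) = Add(Mul(-10919, Pow(Mul(Rational(1, 2), Rational(1, 13), 49), -1)), Mul(-22495, Rational(1, 13138))) = Add(Mul(-10919, Pow(Rational(49, 26), -1)), Rational(-22495, 13138)) = Add(Mul(-10919, Rational(26, 49)), Rational(-22495, 13138)) = Add(Rational(-283894, 49), Rational(-22495, 13138)) = Rational(-3730901627, 643762)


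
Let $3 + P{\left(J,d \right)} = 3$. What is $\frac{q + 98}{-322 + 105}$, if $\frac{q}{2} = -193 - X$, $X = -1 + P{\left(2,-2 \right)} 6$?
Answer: $\frac{286}{217} \approx 1.318$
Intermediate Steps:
$P{\left(J,d \right)} = 0$ ($P{\left(J,d \right)} = -3 + 3 = 0$)
$X = -1$ ($X = -1 + 0 \cdot 6 = -1 + 0 = -1$)
$q = -384$ ($q = 2 \left(-193 - -1\right) = 2 \left(-193 + 1\right) = 2 \left(-192\right) = -384$)
$\frac{q + 98}{-322 + 105} = \frac{-384 + 98}{-322 + 105} = - \frac{286}{-217} = \left(-286\right) \left(- \frac{1}{217}\right) = \frac{286}{217}$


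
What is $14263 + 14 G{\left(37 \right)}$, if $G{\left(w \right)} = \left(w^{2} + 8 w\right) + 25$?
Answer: $37923$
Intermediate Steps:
$G{\left(w \right)} = 25 + w^{2} + 8 w$
$14263 + 14 G{\left(37 \right)} = 14263 + 14 \left(25 + 37^{2} + 8 \cdot 37\right) = 14263 + 14 \left(25 + 1369 + 296\right) = 14263 + 14 \cdot 1690 = 14263 + 23660 = 37923$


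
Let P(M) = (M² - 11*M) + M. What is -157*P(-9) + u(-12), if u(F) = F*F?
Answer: -26703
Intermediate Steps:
u(F) = F²
P(M) = M² - 10*M
-157*P(-9) + u(-12) = -(-1413)*(-10 - 9) + (-12)² = -(-1413)*(-19) + 144 = -157*171 + 144 = -26847 + 144 = -26703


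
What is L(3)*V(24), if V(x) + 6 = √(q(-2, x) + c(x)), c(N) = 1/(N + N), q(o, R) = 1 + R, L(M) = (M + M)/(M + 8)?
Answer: -36/11 + √3603/22 ≈ -0.54432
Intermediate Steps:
L(M) = 2*M/(8 + M) (L(M) = (2*M)/(8 + M) = 2*M/(8 + M))
c(N) = 1/(2*N)
V(x) = -6 + √(1 + x + 1/(2*x)) (V(x) = -6 + √((1 + x) + 1/(2*x)) = -6 + √(1 + x + 1/(2*x)))
L(3)*V(24) = (2*3/(8 + 3))*(-6 + √(4 + 2/24 + 4*24)/2) = (2*3/11)*(-6 + √(4 + 2*(1/24) + 96)/2) = (2*3*(1/11))*(-6 + √(4 + 1/12 + 96)/2) = 6*(-6 + √(1201/12)/2)/11 = 6*(-6 + (√3603/6)/2)/11 = 6*(-6 + √3603/12)/11 = -36/11 + √3603/22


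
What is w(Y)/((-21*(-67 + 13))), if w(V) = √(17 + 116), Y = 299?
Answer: √133/1134 ≈ 0.010170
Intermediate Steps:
w(V) = √133
w(Y)/((-21*(-67 + 13))) = √133/((-21*(-67 + 13))) = √133/((-21*(-54))) = √133/1134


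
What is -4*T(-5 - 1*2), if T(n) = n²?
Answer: -196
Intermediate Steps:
-4*T(-5 - 1*2) = -4*(-5 - 1*2)² = -4*(-5 - 2)² = -4*(-7)² = -4*49 = -196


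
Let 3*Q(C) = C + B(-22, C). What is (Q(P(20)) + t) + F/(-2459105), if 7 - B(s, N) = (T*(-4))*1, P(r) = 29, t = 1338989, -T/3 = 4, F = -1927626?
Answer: 3292706636051/2459105 ≈ 1.3390e+6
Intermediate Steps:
T = -12 (T = -3*4 = -12)
B(s, N) = -41 (B(s, N) = 7 - (-12*(-4)) = 7 - 48 = -41)
Q(C) = -41/3 + C/3 (Q(C) = (C - 41)/3 = (-41 + C)/3 = -41/3 + C/3)
(Q(P(20)) + t) + F/(-2459105) = ((-41/3 + (⅓)*29) + 1338989) - 1927626/(-2459105) = ((-41/3 + 29/3) + 1338989) - 1927626*(-1/2459105) = (-4 + 1338989) + 1927626/2459105 = 1338985 + 1927626/2459105 = 3292706636051/2459105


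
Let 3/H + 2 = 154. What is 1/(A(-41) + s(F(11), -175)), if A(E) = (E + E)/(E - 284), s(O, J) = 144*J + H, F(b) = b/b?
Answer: -49400/1244866561 ≈ -3.9683e-5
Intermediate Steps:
H = 3/152 (H = 3/(-2 + 154) = 3/152 ≈ 0.019737)
F(b) = 1
s(O, J) = 3/152 + 144*J (s(O, J) = 144*J + 3/152 = 3/152 + 144*J)
A(E) = 2*E/(-284 + E) (A(E) = (2*E)/(-284 + E) = 2*E/(-284 + E))
1/(A(-41) + s(F(11), -175)) = 1/(2*(-41)/(-284 - 41) + (3/152 + 144*(-175))) = 1/(2*(-41)/(-325) + (3/152 - 25200)) = 1/(2*(-41)*(-1/325) - 3830397/152) = 1/(82/325 - 3830397/152) = 1/(-1244866561/49400) = -49400/1244866561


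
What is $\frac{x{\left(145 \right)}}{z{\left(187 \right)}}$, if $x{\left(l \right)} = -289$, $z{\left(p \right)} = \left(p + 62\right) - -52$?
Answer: $- \frac{289}{301} \approx -0.96013$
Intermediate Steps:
$z{\left(p \right)} = 114 + p$ ($z{\left(p \right)} = \left(62 + p\right) + 52 = 114 + p$)
$\frac{x{\left(145 \right)}}{z{\left(187 \right)}} = - \frac{289}{114 + 187} = - \frac{289}{301}$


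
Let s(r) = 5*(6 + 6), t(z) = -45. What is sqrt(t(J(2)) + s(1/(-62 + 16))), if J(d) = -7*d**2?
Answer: sqrt(15) ≈ 3.8730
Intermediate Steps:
s(r) = 60 (s(r) = 5*12 = 60)
sqrt(t(J(2)) + s(1/(-62 + 16))) = sqrt(-45 + 60) = sqrt(15)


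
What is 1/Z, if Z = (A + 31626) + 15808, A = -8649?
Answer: 1/38785 ≈ 2.5783e-5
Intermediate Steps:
Z = 38785 (Z = (-8649 + 31626) + 15808 = 22977 + 15808 = 38785)
1/Z = 1/38785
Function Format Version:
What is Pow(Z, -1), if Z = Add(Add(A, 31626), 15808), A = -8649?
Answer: Rational(1, 38785) ≈ 2.5783e-5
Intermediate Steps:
Z = 38785 (Z = Add(Add(-8649, 31626), 15808) = Add(22977, 15808) = 38785)
Pow(Z, -1) = Pow(38785, -1) = Rational(1, 38785)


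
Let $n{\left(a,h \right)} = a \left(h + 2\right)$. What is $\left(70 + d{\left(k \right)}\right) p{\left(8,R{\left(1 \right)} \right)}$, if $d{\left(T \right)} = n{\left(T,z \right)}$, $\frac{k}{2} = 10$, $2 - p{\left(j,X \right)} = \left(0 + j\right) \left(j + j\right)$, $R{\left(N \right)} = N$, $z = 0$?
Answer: $-13860$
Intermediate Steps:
$p{\left(j,X \right)} = 2 - 2 j^{2}$ ($p{\left(j,X \right)} = 2 - \left(0 + j\right) \left(j + j\right) = 2 - j 2 j = 2 - 2 j^{2}$)
$n{\left(a,h \right)} = a \left(2 + h\right)$
$k = 20$ ($k = 2 \cdot 10 = 20$)
$d{\left(T \right)} = 2 T$ ($d{\left(T \right)} = T \left(2 + 0\right) = T 2 = 2 T$)
$\left(70 + d{\left(k \right)}\right) p{\left(8,R{\left(1 \right)} \right)} = \left(70 + 2 \cdot 20\right) \left(2 - 2 \cdot 8^{2}\right) = \left(70 + 40\right) \left(2 - 128\right) = 110 \left(2 - 128\right) = 110 \left(-126\right) = -13860$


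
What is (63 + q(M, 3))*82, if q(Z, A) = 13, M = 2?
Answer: 6232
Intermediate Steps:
(63 + q(M, 3))*82 = (63 + 13)*82 = 76*82 = 6232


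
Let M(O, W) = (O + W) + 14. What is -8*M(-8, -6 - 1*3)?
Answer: 24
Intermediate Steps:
M(O, W) = 14 + O + W
-8*M(-8, -6 - 1*3) = -8*(14 - 8 + (-6 - 1*3)) = -8*(14 - 8 + (-6 - 3)) = -8*(14 - 8 - 9) = -8*(-3) = 24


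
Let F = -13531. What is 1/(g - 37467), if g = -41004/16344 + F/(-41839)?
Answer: -2713558/101674807807 ≈ -2.6689e-5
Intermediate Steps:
g = -5930221/2713558 (g = -41004/16344 - 13531/(-41839) = -41004*1/16344 - 13531*(-1/41839) = -1139/454 + 1933/5977 = -5930221/2713558 ≈ -2.1854)
1/(g - 37467) = 1/(-5930221/2713558 - 37467) = 1/(-101674807807/2713558) = -2713558/101674807807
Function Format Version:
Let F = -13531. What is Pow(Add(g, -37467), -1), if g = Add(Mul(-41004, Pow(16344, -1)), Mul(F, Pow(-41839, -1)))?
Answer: Rational(-2713558, 101674807807) ≈ -2.6689e-5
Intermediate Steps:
g = Rational(-5930221, 2713558) (g = Add(Mul(-41004, Pow(16344, -1)), Mul(-13531, Pow(-41839, -1))) = Add(Mul(-41004, Rational(1, 16344)), Mul(-13531, Rational(-1, 41839))) = Add(Rational(-1139, 454), Rational(1933, 5977)) = Rational(-5930221, 2713558) ≈ -2.1854)
Pow(Add(g, -37467), -1) = Pow(Add(Rational(-5930221, 2713558), -37467), -1) = Pow(Rational(-101674807807, 2713558), -1) = Rational(-2713558, 101674807807)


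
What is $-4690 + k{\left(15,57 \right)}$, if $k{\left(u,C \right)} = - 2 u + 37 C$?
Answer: $-2611$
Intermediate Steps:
$-4690 + k{\left(15,57 \right)} = -4690 + \left(\left(-2\right) 15 + 37 \cdot 57\right) = -4690 + \left(-30 + 2109\right) = -4690 + 2079 = -2611$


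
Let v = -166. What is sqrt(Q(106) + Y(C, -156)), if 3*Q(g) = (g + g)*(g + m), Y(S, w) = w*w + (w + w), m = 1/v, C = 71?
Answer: sqrt(217101606)/83 ≈ 177.52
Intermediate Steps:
m = -1/166 (m = 1/(-166) = -1/166 ≈ -0.0060241)
Y(S, w) = w**2 + 2*w
Q(g) = 2*g*(-1/166 + g)/3 (Q(g) = ((g + g)*(g - 1/166))/3 = ((2*g)*(-1/166 + g))/3 = (2*g*(-1/166 + g))/3 = 2*g*(-1/166 + g)/3)
sqrt(Q(106) + Y(C, -156)) = sqrt((1/249)*106*(-1 + 166*106) - 156*(2 - 156)) = sqrt((1/249)*106*(-1 + 17596) - 156*(-154)) = sqrt((1/249)*106*17595 + 24024) = sqrt(621690/83 + 24024) = sqrt(2615682/83) = sqrt(217101606)/83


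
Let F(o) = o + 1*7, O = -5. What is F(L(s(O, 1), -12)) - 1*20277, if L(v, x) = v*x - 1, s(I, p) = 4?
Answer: -20319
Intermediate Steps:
L(v, x) = -1 + v*x
F(o) = 7 + o (F(o) = o + 7 = 7 + o)
F(L(s(O, 1), -12)) - 1*20277 = (7 + (-1 + 4*(-12))) - 1*20277 = (7 + (-1 - 48)) - 20277 = (7 - 49) - 20277 = -42 - 20277 = -20319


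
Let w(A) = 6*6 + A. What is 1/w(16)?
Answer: 1/52 ≈ 0.019231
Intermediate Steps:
w(A) = 36 + A
1/w(16) = 1/(36 + 16) = 1/52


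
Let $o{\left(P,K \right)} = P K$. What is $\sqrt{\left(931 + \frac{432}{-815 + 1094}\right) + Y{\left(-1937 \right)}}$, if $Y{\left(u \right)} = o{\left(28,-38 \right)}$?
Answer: $\frac{5 i \sqrt{5053}}{31} \approx 11.465 i$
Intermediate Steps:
$o{\left(P,K \right)} = K P$
$Y{\left(u \right)} = -1064$ ($Y{\left(u \right)} = \left(-38\right) 28 = -1064$)
$\sqrt{\left(931 + \frac{432}{-815 + 1094}\right) + Y{\left(-1937 \right)}} = \sqrt{\left(931 + \frac{432}{-815 + 1094}\right) - 1064} = \sqrt{\left(931 + \frac{432}{279}\right) - 1064} = \sqrt{\left(931 + 432 \cdot \frac{1}{279}\right) - 1064} = \sqrt{\left(931 + \frac{48}{31}\right) - 1064} = \sqrt{\frac{28909}{31} - 1064} = \sqrt{- \frac{4075}{31}} = \frac{5 i \sqrt{5053}}{31}$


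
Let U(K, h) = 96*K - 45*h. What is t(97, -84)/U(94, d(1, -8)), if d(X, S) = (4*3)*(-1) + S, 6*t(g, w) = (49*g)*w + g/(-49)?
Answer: -19563445/2917656 ≈ -6.7052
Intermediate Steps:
t(g, w) = -g/294 + 49*g*w/6 (t(g, w) = ((49*g)*w + g/(-49))/6 = (49*g*w + g*(-1/49))/6 = (49*g*w - g/49)/6 = (-g/49 + 49*g*w)/6 = -g/294 + 49*g*w/6)
d(X, S) = -12 + S (d(X, S) = 12*(-1) + S = -12 + S)
U(K, h) = -45*h + 96*K
t(97, -84)/U(94, d(1, -8)) = ((1/294)*97*(-1 + 2401*(-84)))/(-45*(-12 - 8) + 96*94) = ((1/294)*97*(-1 - 201684))/(-45*(-20) + 9024) = ((1/294)*97*(-201685))/(900 + 9024) = -19563445/294/9924 = -19563445/294*1/9924 = -19563445/2917656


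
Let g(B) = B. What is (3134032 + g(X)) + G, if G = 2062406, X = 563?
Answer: 5197001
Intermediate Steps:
(3134032 + g(X)) + G = (3134032 + 563) + 2062406 = 3134595 + 2062406 = 5197001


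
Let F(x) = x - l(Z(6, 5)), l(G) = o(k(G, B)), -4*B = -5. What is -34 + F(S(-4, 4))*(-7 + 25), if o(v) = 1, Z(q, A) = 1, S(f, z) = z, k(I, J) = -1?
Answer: 20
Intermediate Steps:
B = 5/4 (B = -¼*(-5) = 5/4 ≈ 1.2500)
l(G) = 1
F(x) = -1 + x (F(x) = x - 1*1 = x - 1 = -1 + x)
-34 + F(S(-4, 4))*(-7 + 25) = -34 + (-1 + 4)*(-7 + 25) = -34 + 3*18 = -34 + 54 = 20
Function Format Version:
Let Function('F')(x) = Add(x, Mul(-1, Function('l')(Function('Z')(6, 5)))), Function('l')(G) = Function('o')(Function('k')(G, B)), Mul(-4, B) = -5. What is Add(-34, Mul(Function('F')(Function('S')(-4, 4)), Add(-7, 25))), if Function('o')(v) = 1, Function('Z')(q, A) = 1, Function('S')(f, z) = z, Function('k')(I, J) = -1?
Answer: 20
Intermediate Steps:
B = Rational(5, 4) (B = Mul(Rational(-1, 4), -5) = Rational(5, 4) ≈ 1.2500)
Function('l')(G) = 1
Function('F')(x) = Add(-1, x) (Function('F')(x) = Add(x, Mul(-1, 1)) = Add(x, -1) = Add(-1, x))
Add(-34, Mul(Function('F')(Function('S')(-4, 4)), Add(-7, 25))) = Add(-34, Mul(Add(-1, 4), Add(-7, 25))) = Add(-34, Mul(3, 18)) = Add(-34, 54) = 20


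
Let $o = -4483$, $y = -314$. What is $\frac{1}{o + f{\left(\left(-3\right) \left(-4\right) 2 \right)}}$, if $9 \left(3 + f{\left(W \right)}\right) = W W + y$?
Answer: $- \frac{9}{40112} \approx -0.00022437$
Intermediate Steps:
$f{\left(W \right)} = - \frac{341}{9} + \frac{W^{2}}{9}$ ($f{\left(W \right)} = -3 + \frac{W W - 314}{9} = -3 + \frac{W^{2} - 314}{9} = -3 + \frac{-314 + W^{2}}{9} = -3 + \left(- \frac{314}{9} + \frac{W^{2}}{9}\right) = - \frac{341}{9} + \frac{W^{2}}{9}$)
$\frac{1}{o + f{\left(\left(-3\right) \left(-4\right) 2 \right)}} = \frac{1}{-4483 - \left(\frac{341}{9} - \frac{\left(\left(-3\right) \left(-4\right) 2\right)^{2}}{9}\right)} = \frac{1}{-4483 - \left(\frac{341}{9} - \frac{\left(12 \cdot 2\right)^{2}}{9}\right)} = \frac{1}{-4483 - \left(\frac{341}{9} - \frac{24^{2}}{9}\right)} = \frac{1}{-4483 + \left(- \frac{341}{9} + \frac{1}{9} \cdot 576\right)} = \frac{1}{-4483 + \left(- \frac{341}{9} + 64\right)} = \frac{1}{-4483 + \frac{235}{9}} = \frac{1}{- \frac{40112}{9}} = - \frac{9}{40112}$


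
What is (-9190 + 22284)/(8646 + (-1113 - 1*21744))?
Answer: -13094/14211 ≈ -0.92140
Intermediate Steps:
(-9190 + 22284)/(8646 + (-1113 - 1*21744)) = 13094/(8646 + (-1113 - 21744)) = 13094/(8646 - 22857) = 13094/(-14211) = 13094*(-1/14211) = -13094/14211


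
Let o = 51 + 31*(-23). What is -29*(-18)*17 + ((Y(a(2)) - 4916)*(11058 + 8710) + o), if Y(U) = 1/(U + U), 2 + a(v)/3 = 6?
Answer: -291511357/3 ≈ -9.7170e+7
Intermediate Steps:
a(v) = 12 (a(v) = -6 + 3*6 = -6 + 18 = 12)
o = -662 (o = 51 - 713 = -662)
Y(U) = 1/(2*U)
-29*(-18)*17 + ((Y(a(2)) - 4916)*(11058 + 8710) + o) = -29*(-18)*17 + (((1/2)/12 - 4916)*(11058 + 8710) - 662) = 522*17 + (((1/2)*(1/12) - 4916)*19768 - 662) = 8874 + ((1/24 - 4916)*19768 - 662) = 8874 + (-117983/24*19768 - 662) = 8874 + (-291535993/3 - 662) = 8874 - 291537979/3 = -291511357/3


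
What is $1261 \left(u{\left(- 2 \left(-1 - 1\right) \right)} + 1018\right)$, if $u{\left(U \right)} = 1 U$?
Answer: $1288742$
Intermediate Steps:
$u{\left(U \right)} = U$
$1261 \left(u{\left(- 2 \left(-1 - 1\right) \right)} + 1018\right) = 1261 \left(- 2 \left(-1 - 1\right) + 1018\right) = 1261 \left(\left(-2\right) \left(-2\right) + 1018\right) = 1261 \left(4 + 1018\right) = 1261 \cdot 1022 = 1288742$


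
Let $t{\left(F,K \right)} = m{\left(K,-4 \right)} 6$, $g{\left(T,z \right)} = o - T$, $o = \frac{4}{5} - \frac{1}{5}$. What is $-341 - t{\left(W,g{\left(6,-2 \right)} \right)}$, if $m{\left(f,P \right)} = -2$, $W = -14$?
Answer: $-329$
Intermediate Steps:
$o = \frac{3}{5}$ ($o = 4 \cdot \frac{1}{5} - \frac{1}{5} = \frac{4}{5} - \frac{1}{5} = \frac{3}{5} \approx 0.6$)
$g{\left(T,z \right)} = \frac{3}{5} - T$
$t{\left(F,K \right)} = -12$ ($t{\left(F,K \right)} = \left(-2\right) 6 = -12$)
$-341 - t{\left(W,g{\left(6,-2 \right)} \right)} = -341 - -12 = -341 + 12 = -329$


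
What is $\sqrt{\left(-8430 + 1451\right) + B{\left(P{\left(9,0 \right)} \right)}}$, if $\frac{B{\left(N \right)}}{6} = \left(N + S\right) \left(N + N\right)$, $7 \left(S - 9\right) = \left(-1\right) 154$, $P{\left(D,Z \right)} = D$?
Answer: $i \sqrt{7411} \approx 86.087 i$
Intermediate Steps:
$S = -13$ ($S = 9 + \frac{\left(-1\right) 154}{7} = 9 + \frac{1}{7} \left(-154\right) = 9 - 22 = -13$)
$B{\left(N \right)} = 12 N \left(-13 + N\right)$ ($B{\left(N \right)} = 6 \left(N - 13\right) \left(N + N\right) = 6 \left(-13 + N\right) 2 N = 6 \cdot 2 N \left(-13 + N\right) = 12 N \left(-13 + N\right)$)
$\sqrt{\left(-8430 + 1451\right) + B{\left(P{\left(9,0 \right)} \right)}} = \sqrt{\left(-8430 + 1451\right) + 12 \cdot 9 \left(-13 + 9\right)} = \sqrt{-6979 + 12 \cdot 9 \left(-4\right)} = \sqrt{-6979 - 432} = \sqrt{-7411} = i \sqrt{7411}$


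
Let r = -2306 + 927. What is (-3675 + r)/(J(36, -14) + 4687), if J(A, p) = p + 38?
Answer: -722/673 ≈ -1.0728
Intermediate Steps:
r = -1379
J(A, p) = 38 + p
(-3675 + r)/(J(36, -14) + 4687) = (-3675 - 1379)/((38 - 14) + 4687) = -5054/(24 + 4687) = -5054/4711 = -5054*1/4711 = -722/673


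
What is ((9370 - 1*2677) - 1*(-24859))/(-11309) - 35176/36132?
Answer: -384460562/102154197 ≈ -3.7635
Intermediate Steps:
((9370 - 1*2677) - 1*(-24859))/(-11309) - 35176/36132 = ((9370 - 2677) + 24859)*(-1/11309) - 35176*1/36132 = (6693 + 24859)*(-1/11309) - 8794/9033 = 31552*(-1/11309) - 8794/9033 = -31552/11309 - 8794/9033 = -384460562/102154197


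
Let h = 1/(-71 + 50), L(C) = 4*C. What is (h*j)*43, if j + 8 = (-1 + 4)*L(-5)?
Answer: 2924/21 ≈ 139.24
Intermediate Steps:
h = -1/21 (h = 1/(-21) = -1/21 ≈ -0.047619)
j = -68 (j = -8 + (-1 + 4)*(4*(-5)) = -8 + 3*(-20) = -8 - 60 = -68)
(h*j)*43 = -1/21*(-68)*43 = (68/21)*43 = 2924/21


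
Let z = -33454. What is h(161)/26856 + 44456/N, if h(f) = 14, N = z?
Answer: -298360495/224610156 ≈ -1.3283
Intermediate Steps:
N = -33454
h(161)/26856 + 44456/N = 14/26856 + 44456/(-33454) = 14*(1/26856) + 44456*(-1/33454) = 7/13428 - 22228/16727 = -298360495/224610156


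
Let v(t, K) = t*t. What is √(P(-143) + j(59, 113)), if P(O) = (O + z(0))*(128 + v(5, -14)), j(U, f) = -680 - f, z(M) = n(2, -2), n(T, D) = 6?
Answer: I*√21754 ≈ 147.49*I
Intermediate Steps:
z(M) = 6
v(t, K) = t²
P(O) = 918 + 153*O (P(O) = (O + 6)*(128 + 5²) = (6 + O)*(128 + 25) = (6 + O)*153 = 918 + 153*O)
√(P(-143) + j(59, 113)) = √((918 + 153*(-143)) + (-680 - 1*113)) = √((918 - 21879) + (-680 - 113)) = √(-20961 - 793) = √(-21754) = I*√21754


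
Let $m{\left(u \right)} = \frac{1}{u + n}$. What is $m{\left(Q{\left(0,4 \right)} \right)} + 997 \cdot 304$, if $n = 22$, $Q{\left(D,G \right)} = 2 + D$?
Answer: $\frac{7274113}{24} \approx 3.0309 \cdot 10^{5}$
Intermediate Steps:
$m{\left(u \right)} = \frac{1}{22 + u}$ ($m{\left(u \right)} = \frac{1}{u + 22} = \frac{1}{22 + u}$)
$m{\left(Q{\left(0,4 \right)} \right)} + 997 \cdot 304 = \frac{1}{22 + \left(2 + 0\right)} + 997 \cdot 304 = \frac{1}{22 + 2} + 303088 = \frac{1}{24} + 303088 = \frac{7274113}{24}$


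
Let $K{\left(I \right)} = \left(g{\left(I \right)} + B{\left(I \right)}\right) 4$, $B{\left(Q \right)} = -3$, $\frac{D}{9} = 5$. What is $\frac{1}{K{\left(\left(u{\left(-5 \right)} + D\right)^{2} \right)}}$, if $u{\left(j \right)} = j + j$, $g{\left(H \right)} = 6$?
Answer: $\frac{1}{12} \approx 0.083333$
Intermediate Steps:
$D = 45$ ($D = 9 \cdot 5 = 45$)
$u{\left(j \right)} = 2 j$
$K{\left(I \right)} = 12$ ($K{\left(I \right)} = \left(6 - 3\right) 4 = 3 \cdot 4 = 12$)
$\frac{1}{K{\left(\left(u{\left(-5 \right)} + D\right)^{2} \right)}} = \frac{1}{12}$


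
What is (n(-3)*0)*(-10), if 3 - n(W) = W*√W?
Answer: 0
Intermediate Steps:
n(W) = 3 - W^(3/2) (n(W) = 3 - W*√W = 3 - W^(3/2))
(n(-3)*0)*(-10) = ((3 - (-3)^(3/2))*0)*(-10) = ((3 - (-3)*I*√3)*0)*(-10) = ((3 + 3*I*√3)*0)*(-10) = 0*(-10) = 0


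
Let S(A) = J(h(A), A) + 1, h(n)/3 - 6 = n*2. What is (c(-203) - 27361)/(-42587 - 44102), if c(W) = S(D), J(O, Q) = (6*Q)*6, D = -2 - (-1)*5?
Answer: 27252/86689 ≈ 0.31436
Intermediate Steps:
D = 3 (D = -2 - 1*(-5) = -2 + 5 = 3)
h(n) = 18 + 6*n (h(n) = 18 + 3*(n*2) = 18 + 3*(2*n) = 18 + 6*n)
J(O, Q) = 36*Q
S(A) = 1 + 36*A (S(A) = 36*A + 1 = 1 + 36*A)
c(W) = 109 (c(W) = 1 + 36*3 = 1 + 108 = 109)
(c(-203) - 27361)/(-42587 - 44102) = (109 - 27361)/(-42587 - 44102) = -27252/(-86689) = -27252*(-1/86689) = 27252/86689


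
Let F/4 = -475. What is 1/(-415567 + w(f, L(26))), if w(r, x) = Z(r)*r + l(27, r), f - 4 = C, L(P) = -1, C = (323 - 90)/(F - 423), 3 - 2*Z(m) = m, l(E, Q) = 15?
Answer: -5396329/2242464775263 ≈ -2.4064e-6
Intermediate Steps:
F = -1900 (F = 4*(-475) = -1900)
Z(m) = 3/2 - m/2
C = -233/2323 (C = (323 - 90)/(-1900 - 423) = 233/(-2323) = 233*(-1/2323) = -233/2323 ≈ -0.10030)
f = 9059/2323 (f = 4 - 233/2323 = 9059/2323 ≈ 3.8997)
w(r, x) = 15 + r*(3/2 - r/2) (w(r, x) = (3/2 - r/2)*r + 15 = r*(3/2 - r/2) + 15 = 15 + r*(3/2 - r/2))
1/(-415567 + w(f, L(26))) = 1/(-415567 + (15 - ½*9059/2323*(-3 + 9059/2323))) = 1/(-415567 + (15 - ½*9059/2323*2090/2323)) = 1/(-415567 + (15 - 9466655/5396329)) = 1/(-415567 + 71478280/5396329) = 1/(-2242464775263/5396329) = -5396329/2242464775263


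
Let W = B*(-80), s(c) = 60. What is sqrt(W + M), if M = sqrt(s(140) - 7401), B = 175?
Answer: sqrt(-14000 + I*sqrt(7341)) ≈ 0.3621 + 118.32*I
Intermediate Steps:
W = -14000 (W = 175*(-80) = -14000)
M = I*sqrt(7341) (M = sqrt(60 - 7401) = sqrt(-7341) = I*sqrt(7341) ≈ 85.68*I)
sqrt(W + M) = sqrt(-14000 + I*sqrt(7341))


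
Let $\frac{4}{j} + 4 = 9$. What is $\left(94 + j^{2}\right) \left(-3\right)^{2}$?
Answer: $\frac{21294}{25} \approx 851.76$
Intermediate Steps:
$j = \frac{4}{5}$ ($j = \frac{4}{-4 + 9} = \frac{4}{5} \approx 0.8$)
$\left(94 + j^{2}\right) \left(-3\right)^{2} = \left(94 + \left(\frac{4}{5}\right)^{2}\right) \left(-3\right)^{2} = \left(94 + \frac{16}{25}\right) 9 = \frac{2366}{25} \cdot 9 = \frac{21294}{25}$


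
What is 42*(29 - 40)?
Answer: -462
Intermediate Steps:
42*(29 - 40) = 42*(-11) = -462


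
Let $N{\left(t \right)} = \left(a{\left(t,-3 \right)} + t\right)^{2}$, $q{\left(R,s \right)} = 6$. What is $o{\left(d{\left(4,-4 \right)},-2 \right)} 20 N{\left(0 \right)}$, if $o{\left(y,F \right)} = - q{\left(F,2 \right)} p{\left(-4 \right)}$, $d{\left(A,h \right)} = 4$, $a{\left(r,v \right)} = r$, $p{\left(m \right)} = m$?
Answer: $0$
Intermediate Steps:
$o{\left(y,F \right)} = 24$ ($o{\left(y,F \right)} = \left(-1\right) 6 \left(-4\right) = \left(-6\right) \left(-4\right) = 24$)
$N{\left(t \right)} = 4 t^{2}$ ($N{\left(t \right)} = \left(t + t\right)^{2} = \left(2 t\right)^{2} = 4 t^{2}$)
$o{\left(d{\left(4,-4 \right)},-2 \right)} 20 N{\left(0 \right)} = 24 \cdot 20 \cdot 4 \cdot 0^{2} = 480 \cdot 4 \cdot 0 = 480 \cdot 0 = 0$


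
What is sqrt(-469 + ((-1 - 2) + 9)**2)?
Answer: I*sqrt(433) ≈ 20.809*I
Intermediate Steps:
sqrt(-469 + ((-1 - 2) + 9)**2) = sqrt(-469 + (-3 + 9)**2) = sqrt(-469 + 6**2) = sqrt(-469 + 36) = sqrt(-433) = I*sqrt(433)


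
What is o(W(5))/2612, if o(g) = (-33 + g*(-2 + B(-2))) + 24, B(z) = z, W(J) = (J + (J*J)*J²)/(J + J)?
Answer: -261/2612 ≈ -0.099923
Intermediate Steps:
W(J) = (J + J⁴)/(2*J) (W(J) = (J + J²*J²)/((2*J)) = (J + J⁴)*(1/(2*J)) = (J + J⁴)/(2*J))
o(g) = -9 - 4*g (o(g) = (-33 + g*(-2 - 2)) + 24 = (-33 + g*(-4)) + 24 = (-33 - 4*g) + 24 = -9 - 4*g)
o(W(5))/2612 = (-9 - 4*(½ + (½)*5³))/2612 = (-9 - 4*(½ + (½)*125))*(1/2612) = (-9 - 4*(½ + 125/2))*(1/2612) = (-9 - 4*63)*(1/2612) = (-9 - 252)*(1/2612) = -261*1/2612 = -261/2612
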